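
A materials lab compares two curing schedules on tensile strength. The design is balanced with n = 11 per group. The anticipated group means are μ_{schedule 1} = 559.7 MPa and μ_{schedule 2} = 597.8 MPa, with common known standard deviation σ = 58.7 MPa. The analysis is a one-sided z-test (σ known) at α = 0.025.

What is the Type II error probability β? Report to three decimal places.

Standardized effect: d = |μ_{schedule 1} − μ_{schedule 2}| / σ = |559.7 − 597.8| / 58.7 = 0.6491
Noncentrality parameter: δ = d·√(n/2) = 0.6491 × √(11/2) = 1.5222
One-sided α = 0.025 → critical value z_{0.025} = 1.960.
Power = P(Z > 1.960 − δ) = Φ(-0.438) = 0.3308.
Type II error: β = 1 − power = 1 − 0.3308 = 0.6692.

β ≈ 0.669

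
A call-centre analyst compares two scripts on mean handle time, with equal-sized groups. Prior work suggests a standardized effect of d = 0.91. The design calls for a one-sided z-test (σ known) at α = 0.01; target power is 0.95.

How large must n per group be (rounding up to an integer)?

Set Φ(δ − 2.326) = 0.95; then δ − 2.326 = Φ⁻¹(0.95) = 1.645, giving δ = 3.971.
δ = d·√(n/2) ⇒ n = 2(δ/d)² = 2 × (3.971 / 0.91)² = 38.09.
Rounding up, n = 39 per group.

n = 39 per group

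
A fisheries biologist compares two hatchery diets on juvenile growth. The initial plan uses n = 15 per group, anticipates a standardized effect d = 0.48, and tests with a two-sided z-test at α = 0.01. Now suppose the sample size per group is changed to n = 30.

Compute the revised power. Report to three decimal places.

With n = 30 per group: δ = d·√(n/2) = 0.48 × √(30/2) = 1.8590. Critical value z_{0.005} = 2.576.
Revised power = Φ(δ − 2.576) + Φ(−δ − 2.576) = Φ(-0.717) + Φ(-4.435) = 0.2367 + 0.0000 = 0.2368.

Power ≈ 0.237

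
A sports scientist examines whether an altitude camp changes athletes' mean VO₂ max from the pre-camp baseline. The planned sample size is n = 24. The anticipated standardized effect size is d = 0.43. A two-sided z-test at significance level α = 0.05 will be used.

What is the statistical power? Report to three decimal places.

Power ≈ 0.558

Noncentrality parameter: δ = d·√n = 0.43 × √24 = 2.1066
Two-sided α = 0.05 → critical value z_{0.025} = 1.960.
Power = Φ(δ − 1.960) + Φ(−δ − 1.960) = Φ(0.147) + Φ(-4.067) = 0.5583 + 0.0000 = 0.5583.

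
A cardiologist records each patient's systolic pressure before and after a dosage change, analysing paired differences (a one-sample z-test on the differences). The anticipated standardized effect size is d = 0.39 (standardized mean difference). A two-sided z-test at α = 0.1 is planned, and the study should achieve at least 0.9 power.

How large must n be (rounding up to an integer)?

Set Φ(δ − 1.645) = 0.9; then δ − 1.645 = Φ⁻¹(0.9) = 1.282, giving δ = 2.926.
(For δ > 0 the lower-tail rejection region contributes negligibly to power, so the one-term inversion is standard.)
δ = d·√n ⇒ n = (δ/d)² = (2.926 / 0.39)² = 56.30.
Round up to the next whole unit.

n = 57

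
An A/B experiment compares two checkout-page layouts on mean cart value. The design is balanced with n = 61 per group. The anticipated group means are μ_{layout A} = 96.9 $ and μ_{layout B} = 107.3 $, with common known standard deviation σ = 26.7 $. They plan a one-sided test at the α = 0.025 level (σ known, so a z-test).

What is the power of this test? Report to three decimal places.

Standardized effect: d = |μ_{layout A} − μ_{layout B}| / σ = |96.9 − 107.3| / 26.7 = 0.3895
Noncentrality parameter: δ = d·√(n/2) = 0.3895 × √(61/2) = 2.1512
One-sided α = 0.025 → critical value z_{0.025} = 1.960.
Power = Φ(δ − 1.960) = Φ(0.191) = 0.5758.

Power ≈ 0.576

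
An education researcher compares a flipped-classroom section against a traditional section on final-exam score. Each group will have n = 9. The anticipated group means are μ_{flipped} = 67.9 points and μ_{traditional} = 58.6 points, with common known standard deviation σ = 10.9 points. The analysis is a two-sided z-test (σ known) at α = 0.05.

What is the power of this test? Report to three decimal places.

Standardized effect: d = |μ_{flipped} − μ_{traditional}| / σ = |67.9 − 58.6| / 10.9 = 0.8532
Noncentrality parameter: δ = d·√(n/2) = 0.8532 × √(9/2) = 1.8099
Two-sided α = 0.05 → critical value z_{0.025} = 1.960.
Power = Φ(δ − 1.960) + Φ(−δ − 1.960) = Φ(-0.150) + Φ(-3.770) = 0.4404 + 0.0001 = 0.4405.

Power ≈ 0.440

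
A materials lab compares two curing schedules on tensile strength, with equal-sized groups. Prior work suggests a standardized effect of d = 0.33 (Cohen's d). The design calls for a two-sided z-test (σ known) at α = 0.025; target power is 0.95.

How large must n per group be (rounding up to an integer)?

For power 0.95 need Φ(δ − z_{0.0125}) = 0.95, so δ = z_{0.0125} + z_{0.05} = 2.241 + 1.645 = 3.886.
(Ignoring the negligible lower-tail rejection probability gives the usual closed-form inversion.)
δ = d·√(n/2) ⇒ n = 2(δ/d)² = 2 × (3.886 / 0.33)² = 277.37.
Rounding up, n = 278 per group.

n = 278 per group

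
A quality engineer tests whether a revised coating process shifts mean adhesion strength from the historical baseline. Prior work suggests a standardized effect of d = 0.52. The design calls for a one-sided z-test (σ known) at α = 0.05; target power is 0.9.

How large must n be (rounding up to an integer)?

n = 32

Set Φ(δ − 1.645) = 0.9; then δ − 1.645 = Φ⁻¹(0.9) = 1.282, giving δ = 2.926.
δ = d·√n ⇒ n = (δ/d)² = (2.926 / 0.52)² = 31.67.
Rounding up, n = 32.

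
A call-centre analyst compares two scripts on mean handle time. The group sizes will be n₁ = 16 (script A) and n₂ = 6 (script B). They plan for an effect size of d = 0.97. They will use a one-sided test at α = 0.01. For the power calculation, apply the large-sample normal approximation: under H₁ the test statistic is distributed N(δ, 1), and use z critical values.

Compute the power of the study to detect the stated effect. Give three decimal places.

Noncentrality parameter: δ = d / √(1/n₁ + 1/n₂) = 0.97 / √(1/16 + 1/6) = 2.0263
One-sided α = 0.01 → critical value z_{0.01} = 2.326.
Power = Φ(δ − 2.326) = Φ(-0.300) = 0.3821.

Power ≈ 0.382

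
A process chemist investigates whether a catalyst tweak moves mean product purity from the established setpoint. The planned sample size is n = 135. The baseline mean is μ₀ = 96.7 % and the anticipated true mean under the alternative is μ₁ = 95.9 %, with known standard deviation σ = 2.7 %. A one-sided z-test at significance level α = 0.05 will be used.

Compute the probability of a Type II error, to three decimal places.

Standardized effect: d = |μ₁ − μ₀| / σ = |95.9 − 96.7| / 2.7 = 0.2963
Noncentrality parameter: δ = d·√n = 0.2963 × √135 = 3.4427
Critical value for a one-sided test at α = 0.05: z_α = 1.645.
Power = P(Z > 1.645 − δ) = Φ(1.798) = 0.9639.
Type II error: β = 1 − power = 1 − 0.9639 = 0.0361.

β ≈ 0.036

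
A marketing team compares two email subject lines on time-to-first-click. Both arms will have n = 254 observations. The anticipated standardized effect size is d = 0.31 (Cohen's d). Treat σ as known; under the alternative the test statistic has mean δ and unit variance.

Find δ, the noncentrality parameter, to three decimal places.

δ = d·√(n/2) = 0.31 × √(254/2) = 3.4935

δ ≈ 3.494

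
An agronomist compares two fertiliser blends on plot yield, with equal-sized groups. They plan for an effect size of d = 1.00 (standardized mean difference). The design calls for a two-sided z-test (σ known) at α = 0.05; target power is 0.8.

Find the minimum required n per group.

For power 0.8 need Φ(δ − z_{0.025}) = 0.8, so δ = z_{0.025} + z_{0.20} = 1.960 + 0.842 = 2.802.
(The Φ(−δ − z_{α/2}) term is vanishingly small for δ > 0 and is dropped in the standard sample-size formula.)
δ = d·√(n/2) ⇒ n = 2(δ/d)² = 2 × (2.802 / 1.00)² = 15.70.
Rounding up, n = 16 per group.

n = 16 per group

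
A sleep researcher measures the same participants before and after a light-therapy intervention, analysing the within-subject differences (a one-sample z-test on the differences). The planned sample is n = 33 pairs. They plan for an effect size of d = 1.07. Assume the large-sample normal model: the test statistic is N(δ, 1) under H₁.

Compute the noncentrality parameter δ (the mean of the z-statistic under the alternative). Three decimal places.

The noncentrality parameter scales effect size by the design's sample-size factor: δ = d·√n = 1.07 × √33 = 6.1467

δ ≈ 6.147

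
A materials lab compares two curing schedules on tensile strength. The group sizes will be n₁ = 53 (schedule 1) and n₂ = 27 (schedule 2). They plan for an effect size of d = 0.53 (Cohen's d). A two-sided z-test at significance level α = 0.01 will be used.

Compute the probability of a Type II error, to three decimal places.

β ≈ 0.631

Noncentrality parameter: δ = d / √(1/n₁ + 1/n₂) = 0.53 / √(1/53 + 1/27) = 2.2416
Two-sided α = 0.01 → critical value z_{0.005} = 2.576.
Power = Φ(δ − 2.576) + Φ(−δ − 2.576) = Φ(-0.334) + Φ(-4.817) = 0.3691 + 0.0000 = 0.3691.
Type II error: β = 1 − power = 1 − 0.3691 = 0.6309.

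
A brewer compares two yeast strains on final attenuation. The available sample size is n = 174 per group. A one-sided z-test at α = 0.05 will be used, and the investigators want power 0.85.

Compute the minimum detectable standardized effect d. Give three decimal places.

Need Φ(δ − 1.645) = 0.85, so δ = 1.645 + 1.036 = 2.681.
δ = d·√(n/2) ⇒ d = δ/√(n/2) = 2.681/√(174/2) = 0.2875.

d ≈ 0.287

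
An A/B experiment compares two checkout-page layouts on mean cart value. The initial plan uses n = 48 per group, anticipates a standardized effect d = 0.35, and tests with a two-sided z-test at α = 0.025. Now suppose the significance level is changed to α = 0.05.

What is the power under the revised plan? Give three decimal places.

δ = d·√(n/2) = 0.35 × √(48/2) = 1.7146 (unchanged). New critical value: z_{0.025} = 1.960.
Revised power = Φ(δ − 1.960) + Φ(−δ − 1.960) = Φ(-0.245) + Φ(-3.675) = 0.4031 + 0.0001 = 0.4032.

Power ≈ 0.403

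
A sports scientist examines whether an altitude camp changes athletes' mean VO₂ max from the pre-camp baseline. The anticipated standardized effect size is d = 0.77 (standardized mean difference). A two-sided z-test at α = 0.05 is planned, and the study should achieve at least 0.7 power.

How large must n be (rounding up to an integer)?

Set Φ(δ − 1.960) = 0.7; then δ − 1.960 = Φ⁻¹(0.7) = 0.524, giving δ = 2.484.
(The Φ(−δ − z_{α/2}) term is vanishingly small for δ > 0 and is dropped in the standard sample-size formula.)
δ = d·√n ⇒ n = (δ/d)² = (2.484 / 0.77)² = 10.41.
Round up to the next whole unit.

n = 11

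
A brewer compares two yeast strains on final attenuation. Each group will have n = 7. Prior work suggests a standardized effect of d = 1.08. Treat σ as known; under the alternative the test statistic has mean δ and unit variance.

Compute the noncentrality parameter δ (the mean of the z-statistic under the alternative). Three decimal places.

δ ≈ 2.020

δ = d·√(n/2) = 1.08 × √(7/2) = 2.0205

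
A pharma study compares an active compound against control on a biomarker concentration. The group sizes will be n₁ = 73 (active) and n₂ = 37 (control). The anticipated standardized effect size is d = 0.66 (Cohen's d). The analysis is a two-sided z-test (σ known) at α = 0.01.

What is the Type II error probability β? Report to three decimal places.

β ≈ 0.244

Noncentrality parameter: δ = d / √(1/n₁ + 1/n₂) = 0.66 / √(1/73 + 1/37) = 3.2705
Critical value for a two-sided test at α = 0.01: z_{α/2} = 2.576.
Power = Φ(δ − 2.576) + Φ(−δ − 2.576) = Φ(0.695) + Φ(-5.846) = 0.7564 + 0.0000 = 0.7564.
Type II error: β = 1 − power = 1 − 0.7564 = 0.2436.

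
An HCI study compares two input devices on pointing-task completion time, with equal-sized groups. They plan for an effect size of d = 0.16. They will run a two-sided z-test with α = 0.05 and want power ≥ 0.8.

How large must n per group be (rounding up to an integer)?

n = 614 per group

Set Φ(δ − 1.960) = 0.8; then δ − 1.960 = Φ⁻¹(0.8) = 0.842, giving δ = 2.802.
(For δ > 0 the lower-tail rejection region contributes negligibly to power, so the one-term inversion is standard.)
δ = d·√(n/2) ⇒ n = 2(δ/d)² = 2 × (2.802 / 0.16)² = 613.19.
Rounding up, n = 614 per group.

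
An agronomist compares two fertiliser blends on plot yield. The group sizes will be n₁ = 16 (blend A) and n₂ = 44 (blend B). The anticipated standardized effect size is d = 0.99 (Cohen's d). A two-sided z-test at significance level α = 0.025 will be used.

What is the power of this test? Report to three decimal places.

Noncentrality parameter: δ = d / √(1/n₁ + 1/n₂) = 0.99 / √(1/16 + 1/44) = 3.3911
Two-sided α = 0.025 → critical value z_{0.0125} = 2.241.
Power = Φ(δ − 2.241) + Φ(−δ − 2.241) = Φ(1.150) + Φ(-5.633) = 0.8749 + 0.0000 = 0.8749.

Power ≈ 0.875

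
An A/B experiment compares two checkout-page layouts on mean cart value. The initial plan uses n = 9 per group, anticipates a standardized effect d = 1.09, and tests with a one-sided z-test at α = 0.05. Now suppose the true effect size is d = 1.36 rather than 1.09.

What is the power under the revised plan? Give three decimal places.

Power ≈ 0.893

With d = 1.36: δ = d·√(n/2) = 1.36 × √(9/2) = 2.8850. Critical value z_{0.05} = 1.645.
Revised power = Φ(δ − 1.645) = Φ(1.240) = 0.8925.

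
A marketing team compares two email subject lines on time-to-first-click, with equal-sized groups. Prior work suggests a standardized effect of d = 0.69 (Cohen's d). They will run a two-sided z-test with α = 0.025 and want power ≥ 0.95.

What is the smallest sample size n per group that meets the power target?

Set Φ(δ − 2.241) = 0.95; then δ − 2.241 = Φ⁻¹(0.95) = 1.645, giving δ = 3.886.
(For δ > 0 the lower-tail rejection region contributes negligibly to power, so the one-term inversion is standard.)
δ = d·√(n/2) ⇒ n = 2(δ/d)² = 2 × (3.886 / 0.69)² = 63.44.
Rounding up, n = 64 per group.

n = 64 per group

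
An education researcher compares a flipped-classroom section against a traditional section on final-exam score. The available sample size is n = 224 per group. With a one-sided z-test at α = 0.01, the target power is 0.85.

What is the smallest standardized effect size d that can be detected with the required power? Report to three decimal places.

Required noncentrality: δ = z_{0.01} + z_{0.15} = 2.326 + 1.036 = 3.363.
δ = d·√(n/2) ⇒ d = δ/√(n/2) = 3.363/√(224/2) = 0.3178.

d ≈ 0.318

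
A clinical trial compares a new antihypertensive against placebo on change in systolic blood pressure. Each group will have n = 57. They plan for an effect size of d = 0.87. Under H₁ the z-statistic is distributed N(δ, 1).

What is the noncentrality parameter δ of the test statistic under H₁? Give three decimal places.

δ ≈ 4.645

δ = d·√(n/2) = 0.87 × √(57/2) = 4.6445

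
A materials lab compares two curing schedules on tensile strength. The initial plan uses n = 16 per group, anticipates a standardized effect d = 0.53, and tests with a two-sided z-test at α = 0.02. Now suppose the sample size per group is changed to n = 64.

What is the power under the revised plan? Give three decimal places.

Power ≈ 0.749

With n = 64 per group: δ = d·√(n/2) = 0.53 × √(64/2) = 2.9981. Critical value z_{0.01} = 2.326.
Revised power = Φ(δ − 2.326) + Φ(−δ − 2.326) = Φ(0.672) + Φ(-5.324) = 0.7491 + 0.0000 = 0.7491.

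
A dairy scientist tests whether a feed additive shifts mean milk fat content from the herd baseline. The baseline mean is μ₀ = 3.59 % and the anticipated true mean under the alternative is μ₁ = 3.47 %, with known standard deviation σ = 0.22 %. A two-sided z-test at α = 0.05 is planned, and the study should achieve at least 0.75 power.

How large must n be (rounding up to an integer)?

n = 24

Standardized effect: d = |μ₁ − μ₀| / σ = |3.47 − 3.59| / 0.22 = 0.5455
Set Φ(δ − 1.960) = 0.75; then δ − 1.960 = Φ⁻¹(0.75) = 0.674, giving δ = 2.634.
(Ignoring the negligible lower-tail rejection probability gives the usual closed-form inversion.)
δ = d·√n ⇒ n = (δ/d)² = (2.634 / 0.5455)² = 23.33.
Round up to the next whole unit.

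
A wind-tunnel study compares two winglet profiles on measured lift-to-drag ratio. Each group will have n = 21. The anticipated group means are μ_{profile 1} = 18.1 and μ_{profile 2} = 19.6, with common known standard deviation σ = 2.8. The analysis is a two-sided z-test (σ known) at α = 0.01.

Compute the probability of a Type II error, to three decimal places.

Standardized effect: d = |μ_{profile 1} − μ_{profile 2}| / σ = |18.1 − 19.6| / 2.8 = 0.5357
Noncentrality parameter: δ = d·√(n/2) = 0.5357 × √(21/2) = 1.7359
Critical value for a two-sided test at α = 0.01: z_{α/2} = 2.576.
Power = Φ(δ − 2.576) + Φ(−δ − 2.576) = Φ(-0.840) + Φ(-4.312) = 0.2005 + 0.0000 = 0.2005.
Type II error: β = 1 − power = 1 − 0.2005 = 0.7995.

β ≈ 0.800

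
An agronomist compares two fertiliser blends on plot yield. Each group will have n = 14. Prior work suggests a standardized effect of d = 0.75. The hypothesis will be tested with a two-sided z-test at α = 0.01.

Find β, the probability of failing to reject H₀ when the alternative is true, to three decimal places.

β ≈ 0.723

Noncentrality parameter: δ = d·√(n/2) = 0.75 × √(14/2) = 1.9843
Critical value for a two-sided test at α = 0.01: z_{α/2} = 2.576.
Power = Φ(δ − 2.576) + Φ(−δ − 2.576) = Φ(-0.592) + Φ(-4.560) = 0.2771 + 0.0000 = 0.2771.
Type II error: β = 1 − power = 1 − 0.2771 = 0.7229.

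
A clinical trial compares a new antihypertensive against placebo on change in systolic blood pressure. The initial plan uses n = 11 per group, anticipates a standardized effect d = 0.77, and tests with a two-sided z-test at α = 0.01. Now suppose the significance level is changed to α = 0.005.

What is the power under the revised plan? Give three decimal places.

δ = d·√(n/2) = 0.77 × √(11/2) = 1.8058 (unchanged). New critical value: z_{0.0025} = 2.807.
Revised power = Φ(δ − 2.807) + Φ(−δ − 2.807) = Φ(-1.001) + Φ(-4.613) = 0.1584 + 0.0000 = 0.1584.

Power ≈ 0.158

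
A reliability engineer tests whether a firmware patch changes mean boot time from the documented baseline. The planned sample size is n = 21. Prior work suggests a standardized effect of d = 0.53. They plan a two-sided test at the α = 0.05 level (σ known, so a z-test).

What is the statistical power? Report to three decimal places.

Noncentrality parameter: δ = d·√n = 0.53 × √21 = 2.4288
Critical value for a two-sided test at α = 0.05: z_{α/2} = 1.960.
Power = Φ(δ − 1.960) + Φ(−δ − 1.960) = Φ(0.469) + Φ(-4.389) = 0.6804 + 0.0000 = 0.6804.

Power ≈ 0.680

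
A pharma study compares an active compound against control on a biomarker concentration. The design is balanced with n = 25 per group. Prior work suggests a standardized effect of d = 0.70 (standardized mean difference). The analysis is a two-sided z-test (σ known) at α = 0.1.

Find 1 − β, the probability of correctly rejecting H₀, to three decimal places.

Noncentrality parameter: δ = d·√(n/2) = 0.70 × √(25/2) = 2.4749
Two-sided α = 0.1 → critical value z_{0.05} = 1.645.
Power = Φ(δ − 1.645) + Φ(−δ − 1.645) = Φ(0.830) + Φ(-4.120) = 0.7967 + 0.0000 = 0.7968.

Power ≈ 0.797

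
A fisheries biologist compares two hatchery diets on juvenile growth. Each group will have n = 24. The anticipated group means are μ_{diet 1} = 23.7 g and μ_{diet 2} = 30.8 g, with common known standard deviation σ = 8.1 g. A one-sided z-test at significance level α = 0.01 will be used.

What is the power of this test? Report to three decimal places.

Power ≈ 0.761

Standardized effect: d = |μ_{diet 1} − μ_{diet 2}| / σ = |23.7 − 30.8| / 8.1 = 0.8765
Noncentrality parameter: δ = d·√(n/2) = 0.8765 × √(24/2) = 3.0364
Critical value for a one-sided test at α = 0.01: z_α = 2.326.
Power = Φ(δ − 2.326) = Φ(0.710) = 0.7612.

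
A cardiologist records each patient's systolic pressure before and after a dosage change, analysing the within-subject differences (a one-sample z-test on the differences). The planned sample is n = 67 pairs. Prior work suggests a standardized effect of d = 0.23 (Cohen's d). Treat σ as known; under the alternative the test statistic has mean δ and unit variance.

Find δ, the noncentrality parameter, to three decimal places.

δ = d·√n = 0.23 × √67 = 1.8826

δ ≈ 1.883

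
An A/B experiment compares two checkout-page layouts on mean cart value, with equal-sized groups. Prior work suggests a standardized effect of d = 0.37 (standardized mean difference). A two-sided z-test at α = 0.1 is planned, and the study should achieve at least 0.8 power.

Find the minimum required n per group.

n = 91 per group

For power 0.8 need Φ(δ − z_{0.05}) = 0.8, so δ = z_{0.05} + z_{0.20} = 1.645 + 0.842 = 2.486.
(Ignoring the negligible lower-tail rejection probability gives the usual closed-form inversion.)
δ = d·√(n/2) ⇒ n = 2(δ/d)² = 2 × (2.486 / 0.37)² = 90.32.
Round up to the next whole unit.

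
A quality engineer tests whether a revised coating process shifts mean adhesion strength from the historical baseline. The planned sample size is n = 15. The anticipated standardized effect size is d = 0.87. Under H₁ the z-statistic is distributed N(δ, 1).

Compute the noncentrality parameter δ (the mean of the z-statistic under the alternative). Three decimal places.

δ ≈ 3.369

The noncentrality parameter scales effect size by the design's sample-size factor: δ = d·√n = 0.87 × √15 = 3.3695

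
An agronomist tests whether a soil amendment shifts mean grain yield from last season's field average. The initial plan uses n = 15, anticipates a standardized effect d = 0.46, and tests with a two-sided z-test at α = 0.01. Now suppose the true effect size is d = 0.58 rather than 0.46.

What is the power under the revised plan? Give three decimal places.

Power ≈ 0.371

With d = 0.58: δ = d·√n = 0.58 × √15 = 2.2463. Critical value z_{0.005} = 2.576.
Revised power = Φ(δ − 2.576) + Φ(−δ − 2.576) = Φ(-0.329) + Φ(-4.822) = 0.3709 + 0.0000 = 0.3709.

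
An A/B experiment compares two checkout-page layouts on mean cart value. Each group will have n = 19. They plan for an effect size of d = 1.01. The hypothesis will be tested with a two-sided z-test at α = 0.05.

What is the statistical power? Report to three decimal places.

Noncentrality parameter: δ = d·√(n/2) = 1.01 × √(19/2) = 3.1130
Two-sided α = 0.05 → critical value z_{0.025} = 1.960.
Power = Φ(δ − 1.960) + Φ(−δ − 1.960) = Φ(1.153) + Φ(-5.073) = 0.8756 + 0.0000 = 0.8756.

Power ≈ 0.876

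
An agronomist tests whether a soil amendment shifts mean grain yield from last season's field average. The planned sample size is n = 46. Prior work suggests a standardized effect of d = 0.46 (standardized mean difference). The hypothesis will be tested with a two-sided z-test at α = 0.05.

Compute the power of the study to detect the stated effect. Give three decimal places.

Noncentrality parameter: δ = d·√n = 0.46 × √46 = 3.1199
Critical value for a two-sided test at α = 0.05: z_{α/2} = 1.960.
Power = Φ(δ − 1.960) + Φ(−δ − 1.960) = Φ(1.160) + Φ(-5.080) = 0.8770 + 0.0000 = 0.8770.

Power ≈ 0.877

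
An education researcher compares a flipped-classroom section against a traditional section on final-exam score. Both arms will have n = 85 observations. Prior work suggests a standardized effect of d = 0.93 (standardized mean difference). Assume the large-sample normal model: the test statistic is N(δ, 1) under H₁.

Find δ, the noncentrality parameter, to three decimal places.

δ ≈ 6.063

δ = d·√(n/2) = 0.93 × √(85/2) = 6.0629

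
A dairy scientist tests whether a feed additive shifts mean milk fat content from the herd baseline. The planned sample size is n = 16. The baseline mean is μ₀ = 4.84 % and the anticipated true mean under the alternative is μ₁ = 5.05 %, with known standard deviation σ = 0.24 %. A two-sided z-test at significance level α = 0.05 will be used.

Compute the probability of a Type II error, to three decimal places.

Standardized effect: d = |μ₁ − μ₀| / σ = |5.05 − 4.84| / 0.24 = 0.8750
Noncentrality parameter: δ = d·√n = 0.8750 × √16 = 3.5000
Two-sided α = 0.05 → critical value z_{0.025} = 1.960.
Power = Φ(δ − 1.960) + Φ(−δ − 1.960) = Φ(1.540) + Φ(-5.460) = 0.9382 + 0.0000 = 0.9382.
Type II error: β = 1 − power = 1 − 0.9382 = 0.0618.

β ≈ 0.062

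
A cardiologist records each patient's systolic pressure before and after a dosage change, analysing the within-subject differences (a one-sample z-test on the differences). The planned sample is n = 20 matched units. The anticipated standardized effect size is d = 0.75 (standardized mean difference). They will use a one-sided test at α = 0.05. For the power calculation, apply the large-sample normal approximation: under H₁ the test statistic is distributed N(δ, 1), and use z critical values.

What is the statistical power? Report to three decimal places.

Power ≈ 0.956

Noncentrality parameter: δ = d·√n = 0.75 × √20 = 3.3541
Critical value for a one-sided test at α = 0.05: z_α = 1.645.
Power = P(Z > 1.645 − δ) = Φ(1.709) = 0.9563.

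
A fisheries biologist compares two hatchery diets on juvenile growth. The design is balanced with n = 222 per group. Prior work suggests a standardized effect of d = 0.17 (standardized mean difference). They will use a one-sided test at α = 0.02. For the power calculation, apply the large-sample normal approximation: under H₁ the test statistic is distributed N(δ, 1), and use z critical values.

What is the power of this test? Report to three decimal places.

Power ≈ 0.396

Noncentrality parameter: δ = d·√(n/2) = 0.17 × √(222/2) = 1.7911
Critical value for a one-sided test at α = 0.02: z_α = 2.054.
Power = P(Z > 2.054 − δ) = Φ(-0.263) = 0.3964.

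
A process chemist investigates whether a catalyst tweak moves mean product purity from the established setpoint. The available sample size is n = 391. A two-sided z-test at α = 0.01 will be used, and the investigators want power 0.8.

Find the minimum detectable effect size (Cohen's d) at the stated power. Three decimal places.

Required noncentrality: δ = z_{0.005} + z_{0.20} = 2.576 + 0.842 = 3.417.
(Lower-tail contribution to power is negligible for δ > 0.)
δ = d·√n ⇒ d = δ/√n = 3.417/√391 = 0.1728.

d ≈ 0.173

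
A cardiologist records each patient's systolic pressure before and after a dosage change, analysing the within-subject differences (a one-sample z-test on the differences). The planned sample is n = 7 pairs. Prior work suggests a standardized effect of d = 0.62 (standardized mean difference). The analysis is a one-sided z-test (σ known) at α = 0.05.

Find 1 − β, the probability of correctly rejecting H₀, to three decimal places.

Noncentrality parameter: δ = d·√n = 0.62 × √7 = 1.6404
Critical value for a one-sided test at α = 0.05: z_α = 1.645.
Power = P(Z > 1.645 − δ) = Φ(-0.004) = 0.4982.

Power ≈ 0.498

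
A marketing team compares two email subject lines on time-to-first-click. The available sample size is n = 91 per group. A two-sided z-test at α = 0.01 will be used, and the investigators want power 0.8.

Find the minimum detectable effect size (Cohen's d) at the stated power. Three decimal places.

Need Φ(δ − 2.576) = 0.8, so δ = 2.576 + 0.842 = 3.417.
(Lower-tail contribution to power is negligible for δ > 0.)
δ = d·√(n/2) ⇒ d = δ/√(n/2) = 3.417/√(91/2) = 0.5066.

d ≈ 0.507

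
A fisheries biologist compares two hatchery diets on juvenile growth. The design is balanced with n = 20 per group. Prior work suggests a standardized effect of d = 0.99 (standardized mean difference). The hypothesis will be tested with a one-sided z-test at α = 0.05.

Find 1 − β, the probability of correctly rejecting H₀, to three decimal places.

Power ≈ 0.931

Noncentrality parameter: λ = d·√(n/2) = 0.99 × √(20/2) = 3.1307
Critical value for a one-sided test at α = 0.05: z_α = 1.645.
Power = P(Z > 1.645 − λ) = Φ(1.486) = 0.9313.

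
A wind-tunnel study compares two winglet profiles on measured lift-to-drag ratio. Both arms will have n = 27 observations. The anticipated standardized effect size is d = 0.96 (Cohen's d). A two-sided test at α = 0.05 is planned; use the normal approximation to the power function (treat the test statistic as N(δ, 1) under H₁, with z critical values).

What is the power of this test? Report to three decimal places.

Power ≈ 0.941

Noncentrality parameter: δ = d·√(n/2) = 0.96 × √(27/2) = 3.5273
Critical value for a two-sided test at α = 0.05: z_{α/2} = 1.960.
Power = Φ(δ − 1.960) + Φ(−δ − 1.960) = Φ(1.567) + Φ(-5.487) = 0.9415 + 0.0000 = 0.9415.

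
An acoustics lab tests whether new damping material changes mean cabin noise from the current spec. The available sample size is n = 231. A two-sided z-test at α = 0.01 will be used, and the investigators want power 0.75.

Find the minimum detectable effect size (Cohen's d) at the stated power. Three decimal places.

Required noncentrality: δ = z_{0.005} + z_{0.25} = 2.576 + 0.674 = 3.250.
(Lower-tail contribution to power is negligible for δ > 0.)
δ = d·√n ⇒ d = δ/√n = 3.250/√231 = 0.2139.

d ≈ 0.214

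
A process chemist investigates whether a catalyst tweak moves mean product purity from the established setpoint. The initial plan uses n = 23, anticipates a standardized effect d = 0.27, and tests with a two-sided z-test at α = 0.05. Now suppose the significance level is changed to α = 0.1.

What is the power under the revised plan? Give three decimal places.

Power ≈ 0.365

δ = d·√n = 0.27 × √23 = 1.2949 (unchanged). New critical value: z_{0.05} = 1.645.
Revised power = Φ(δ − 1.645) + Φ(−δ − 1.645) = Φ(-0.350) + Φ(-2.940) = 0.3632 + 0.0016 = 0.3648.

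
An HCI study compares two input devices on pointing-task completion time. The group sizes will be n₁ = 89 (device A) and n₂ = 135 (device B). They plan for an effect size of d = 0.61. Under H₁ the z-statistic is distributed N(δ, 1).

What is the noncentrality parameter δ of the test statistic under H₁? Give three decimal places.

The noncentrality parameter scales effect size by the design's sample-size factor: δ = d / √(1/n₁ + 1/n₂) = 0.61 / √(1/89 + 1/135) = 4.4675

δ ≈ 4.468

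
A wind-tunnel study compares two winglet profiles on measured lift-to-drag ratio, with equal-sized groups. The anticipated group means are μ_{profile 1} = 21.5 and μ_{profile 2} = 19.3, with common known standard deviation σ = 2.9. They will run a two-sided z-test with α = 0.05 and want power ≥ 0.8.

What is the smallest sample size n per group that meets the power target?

n = 28 per group

Standardized effect: d = |μ_{profile 1} − μ_{profile 2}| / σ = |21.5 − 19.3| / 2.9 = 0.7586
Set Φ(δ − 1.960) = 0.8; then δ − 1.960 = Φ⁻¹(0.8) = 0.842, giving δ = 2.802.
(For δ > 0 the lower-tail rejection region contributes negligibly to power, so the one-term inversion is standard.)
δ = d·√(n/2) ⇒ n = 2(δ/d)² = 2 × (2.802 / 0.7586)² = 27.28.
Round up to the next whole unit.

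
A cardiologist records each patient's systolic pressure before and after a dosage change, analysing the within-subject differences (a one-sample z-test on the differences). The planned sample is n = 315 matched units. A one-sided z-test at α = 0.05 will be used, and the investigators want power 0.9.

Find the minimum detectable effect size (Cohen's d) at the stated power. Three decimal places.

Need Φ(δ − 1.645) = 0.9, so δ = 1.645 + 1.282 = 2.926.
δ = d·√n ⇒ d = δ/√n = 2.926/√315 = 0.1649.

d ≈ 0.165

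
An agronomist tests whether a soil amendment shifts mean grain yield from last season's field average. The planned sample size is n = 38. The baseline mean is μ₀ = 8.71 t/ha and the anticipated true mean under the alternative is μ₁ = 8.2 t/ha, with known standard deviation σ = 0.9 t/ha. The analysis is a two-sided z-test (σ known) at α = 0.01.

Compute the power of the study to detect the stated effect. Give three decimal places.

Standardized effect: d = |μ₁ − μ₀| / σ = |8.2 − 8.71| / 0.9 = 0.5667
Noncentrality parameter: δ = d·√n = 0.5667 × √38 = 3.4932
Two-sided α = 0.01 → critical value z_{0.005} = 2.576.
Power = Φ(δ − 2.576) + Φ(−δ − 2.576) = Φ(0.917) + Φ(-6.069) = 0.8205 + 0.0000 = 0.8205.

Power ≈ 0.821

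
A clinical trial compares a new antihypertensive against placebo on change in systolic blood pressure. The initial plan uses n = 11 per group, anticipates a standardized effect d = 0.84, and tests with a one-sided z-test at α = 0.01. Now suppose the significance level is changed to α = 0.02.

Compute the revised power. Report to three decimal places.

Power ≈ 0.467

δ = d·√(n/2) = 0.84 × √(11/2) = 1.9700 (unchanged). New critical value: z_{0.02} = 2.054.
Revised power = Φ(δ − 2.054) = Φ(-0.084) = 0.4666.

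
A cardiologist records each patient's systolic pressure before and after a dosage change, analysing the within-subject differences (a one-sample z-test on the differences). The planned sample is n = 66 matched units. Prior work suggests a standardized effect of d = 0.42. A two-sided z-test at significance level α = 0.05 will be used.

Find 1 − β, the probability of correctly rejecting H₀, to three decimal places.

Noncentrality parameter: δ = d·√n = 0.42 × √66 = 3.4121
Two-sided α = 0.05 → critical value z_{0.025} = 1.960.
Power = Φ(δ − 1.960) + Φ(−δ − 1.960) = Φ(1.452) + Φ(-5.372) = 0.9268 + 0.0000 = 0.9268.

Power ≈ 0.927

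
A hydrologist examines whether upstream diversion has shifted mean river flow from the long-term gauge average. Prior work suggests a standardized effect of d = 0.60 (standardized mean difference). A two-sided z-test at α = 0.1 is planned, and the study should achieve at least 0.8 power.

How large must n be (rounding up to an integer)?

n = 18

Set Φ(δ − 1.645) = 0.8; then δ − 1.645 = Φ⁻¹(0.8) = 0.842, giving δ = 2.486.
(Ignoring the negligible lower-tail rejection probability gives the usual closed-form inversion.)
δ = d·√n ⇒ n = (δ/d)² = (2.486 / 0.60)² = 17.17.
Rounding up, n = 18.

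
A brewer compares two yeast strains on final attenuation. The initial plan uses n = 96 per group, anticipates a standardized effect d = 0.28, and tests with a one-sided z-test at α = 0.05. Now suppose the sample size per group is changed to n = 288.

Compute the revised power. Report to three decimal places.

With n = 288 per group: δ = d·√(n/2) = 0.28 × √(288/2) = 3.3600. Critical value z_{0.05} = 1.645.
Revised power = P(Z > 1.645 − δ) = Φ(1.715) = 0.9568.

Power ≈ 0.957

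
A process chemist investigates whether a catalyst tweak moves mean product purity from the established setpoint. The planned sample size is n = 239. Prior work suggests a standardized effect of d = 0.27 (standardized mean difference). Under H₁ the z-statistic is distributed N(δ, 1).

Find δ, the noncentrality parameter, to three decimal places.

The noncentrality parameter scales effect size by the design's sample-size factor: δ = d·√n = 0.27 × √239 = 4.1741

δ ≈ 4.174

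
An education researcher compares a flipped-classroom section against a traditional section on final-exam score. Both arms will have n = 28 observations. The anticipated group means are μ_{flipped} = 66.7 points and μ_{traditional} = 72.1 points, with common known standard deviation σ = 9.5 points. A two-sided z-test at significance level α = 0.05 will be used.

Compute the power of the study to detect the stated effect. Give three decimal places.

Power ≈ 0.566

Standardized effect: d = |μ_{flipped} − μ_{traditional}| / σ = |66.7 − 72.1| / 9.5 = 0.5684
Noncentrality parameter: δ = d·√(n/2) = 0.5684 × √(28/2) = 2.1268
Critical value for a two-sided test at α = 0.05: z_{α/2} = 1.960.
Power = Φ(δ − 1.960) + Φ(−δ − 1.960) = Φ(0.167) + Φ(-4.087) = 0.5663 + 0.0000 = 0.5663.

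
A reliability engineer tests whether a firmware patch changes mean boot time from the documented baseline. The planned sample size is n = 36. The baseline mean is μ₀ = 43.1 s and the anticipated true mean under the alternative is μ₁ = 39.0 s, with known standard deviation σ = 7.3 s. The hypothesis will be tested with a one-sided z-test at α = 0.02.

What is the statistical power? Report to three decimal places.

Standardized effect: d = |μ₁ − μ₀| / σ = |39.0 − 43.1| / 7.3 = 0.5616
Noncentrality parameter: δ = d·√n = 0.5616 × √36 = 3.3699
Critical value for a one-sided test at α = 0.02: z_α = 2.054.
Power = P(Z > 2.054 − δ) = Φ(1.316) = 0.9059.

Power ≈ 0.906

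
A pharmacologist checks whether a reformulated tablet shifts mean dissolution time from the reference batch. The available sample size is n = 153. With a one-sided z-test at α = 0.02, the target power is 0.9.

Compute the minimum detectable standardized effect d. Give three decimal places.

Need Φ(δ − 2.054) = 0.9, so δ = 2.054 + 1.282 = 3.335.
δ = d·√n ⇒ d = δ/√n = 3.335/√153 = 0.2696.

d ≈ 0.270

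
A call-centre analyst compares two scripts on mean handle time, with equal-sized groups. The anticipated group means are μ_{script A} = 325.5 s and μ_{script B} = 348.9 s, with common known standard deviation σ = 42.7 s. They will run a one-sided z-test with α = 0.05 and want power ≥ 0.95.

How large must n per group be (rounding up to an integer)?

Standardized effect: d = |μ_{script A} − μ_{script B}| / σ = |325.5 − 348.9| / 42.7 = 0.5480
For power 0.95 need Φ(δ − z_{0.05}) = 0.95, so δ = z_{0.05} + z_{0.05} = 1.645 + 1.645 = 3.290.
δ = d·√(n/2) ⇒ n = 2(δ/d)² = 2 × (3.290 / 0.5480)² = 72.07.
Rounding up, n = 73 per group.

n = 73 per group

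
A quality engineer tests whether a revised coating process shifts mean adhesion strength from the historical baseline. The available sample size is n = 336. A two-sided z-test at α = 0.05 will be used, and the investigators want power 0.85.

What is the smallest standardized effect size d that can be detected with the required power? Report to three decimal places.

d ≈ 0.163

Required noncentrality: δ = z_{0.025} + z_{0.15} = 1.960 + 1.036 = 2.996.
(The second rejection-region term Φ(−δ − z_{α/2}) is negligible and dropped.)
δ = d·√n ⇒ d = δ/√n = 2.996/√336 = 0.1635.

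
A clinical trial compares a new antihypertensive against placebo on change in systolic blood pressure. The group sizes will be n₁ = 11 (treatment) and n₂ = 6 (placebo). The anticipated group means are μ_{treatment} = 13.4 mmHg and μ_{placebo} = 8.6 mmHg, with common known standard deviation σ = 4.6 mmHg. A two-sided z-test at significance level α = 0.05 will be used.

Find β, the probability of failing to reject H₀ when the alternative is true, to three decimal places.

β ≈ 0.462

Standardized effect: d = |μ_{treatment} − μ_{placebo}| / σ = |13.4 − 8.6| / 4.6 = 1.0435
Noncentrality parameter: δ = d / √(1/n₁ + 1/n₂) = 1.0435 / √(1/11 + 1/6) = 2.0560
Critical value for a two-sided test at α = 0.05: z_{α/2} = 1.960.
Power = Φ(δ − 1.960) + Φ(−δ − 1.960) = Φ(0.096) + Φ(-4.016) = 0.5383 + 0.0000 = 0.5383.
Type II error: β = 1 − power = 1 − 0.5383 = 0.4617.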